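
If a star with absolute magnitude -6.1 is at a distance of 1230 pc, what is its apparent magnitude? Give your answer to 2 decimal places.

m = M + 5 log₁₀ d − 5 = -6.1 + 5·3.0899 − 5 = 4.350

m ≈ 4.35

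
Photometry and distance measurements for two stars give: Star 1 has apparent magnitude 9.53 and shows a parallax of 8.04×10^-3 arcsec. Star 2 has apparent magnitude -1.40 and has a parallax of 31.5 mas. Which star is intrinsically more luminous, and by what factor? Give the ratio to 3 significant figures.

Star 2 is more luminous, by a factor of 1530.

Star 1: d = 1/p = 1/8.04×10^-3″ = 124.4 pc
Star 1: M = m − 5 log₁₀ d + 5 = 9.53 − 5·2.0947 + 5 = 4.056
Star 2: p = 31.5 mas = 0.0315″ → d = 1/p = 31.75 pc
Star 2: M = m − 5 log₁₀ d + 5 = -1.40 − 5·1.5017 + 5 = -3.908
ΔM = M_1 − M_2 = 4.056 − (-3.908) = 7.965; smaller M is more luminous → Star 2.
L ratio = 10^(0.4 |ΔM|) = 10^3.186 = 1534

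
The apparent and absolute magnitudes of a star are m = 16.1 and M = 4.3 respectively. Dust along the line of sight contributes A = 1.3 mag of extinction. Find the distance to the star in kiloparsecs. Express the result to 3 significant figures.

d ≈ 1.26 kpc

m − M = 5 log₁₀(d/10 pc) + A  ⇒  16.1 − (4.3) − 1.3 = 5 log₁₀(d/10)
10.500 = 5 log₁₀(d/10)
log₁₀ d = (m − M − A)/5 + 1 = 3.1000
d = 10^3.1000 = 1259 pc
= 1.259 kpc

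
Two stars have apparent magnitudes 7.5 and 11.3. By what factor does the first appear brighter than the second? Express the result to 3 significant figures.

33.1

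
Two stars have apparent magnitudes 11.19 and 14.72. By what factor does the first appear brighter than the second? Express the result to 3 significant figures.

25.8

Δm = 11.19 − (14.72) = -3.53
Flux ratio = 10^(−0.4 Δm) = 10^(−0.4 × -3.53) = 10^1.412 = 25.82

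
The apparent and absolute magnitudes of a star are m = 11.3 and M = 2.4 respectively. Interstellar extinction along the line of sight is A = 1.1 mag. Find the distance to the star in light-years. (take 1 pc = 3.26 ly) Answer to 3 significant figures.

d ≈ 1180 ly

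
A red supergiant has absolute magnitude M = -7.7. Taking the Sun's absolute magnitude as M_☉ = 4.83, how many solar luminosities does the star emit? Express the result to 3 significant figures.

L/L_☉ ≈ 103000

M − M_☉ = -7.7 − 4.83 = -12.530
L/L_☉ = 10^(−0.4 (M − M_☉)) = 10^5.012 = 102800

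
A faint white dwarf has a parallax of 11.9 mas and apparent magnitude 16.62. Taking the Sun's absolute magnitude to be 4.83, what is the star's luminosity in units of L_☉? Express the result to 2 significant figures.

d = 1/p = 1000/11.9 mas = 84.03 pc
M = m − 5 log₁₀ d + 5 = 16.62 − 5·1.9245 + 5 = 11.998
M − M_☉ = 11.998 − 4.83 = 7.168
L/L_☉ = 10^(−0.4 × 7.168) = 1.358×10^-3

L/L_☉ ≈ 1.4×10^-3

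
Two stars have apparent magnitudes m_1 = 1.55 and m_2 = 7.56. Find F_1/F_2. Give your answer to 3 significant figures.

Magnitude difference = -6.01
Flux ratio = 10^(−0.4 Δm) = 10^(−0.4 × -6.01) = 10^2.404 = 253.5

F_1/F_2 ≈ 254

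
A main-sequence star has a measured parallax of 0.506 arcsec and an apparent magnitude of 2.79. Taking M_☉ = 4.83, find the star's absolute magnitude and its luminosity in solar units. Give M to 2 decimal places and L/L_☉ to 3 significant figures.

M ≈ 6.31; L/L_☉ ≈ 0.256

d = 1/p = 1/0.506″ = 1.976 pc
M = m − 5 log₁₀ d + 5 = 2.79 − 5·0.2958 + 5 = 6.311
M − M_☉ = 6.311 − 4.83 = 1.481
L/L_☉ = 10^(−0.4 × 1.481) = 0.2557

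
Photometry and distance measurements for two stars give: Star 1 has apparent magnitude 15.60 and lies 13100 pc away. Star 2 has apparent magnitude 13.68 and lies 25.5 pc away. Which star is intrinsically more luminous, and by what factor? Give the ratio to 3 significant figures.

Star 1 is more luminous, by a factor of 45000.

Star 1: M = m − 5 log₁₀ d + 5 = 15.60 − 5·4.1173 + 5 = 0.014
Star 2: M = m − 5 log₁₀ d + 5 = 13.68 − 5·1.4065 + 5 = 11.647
ΔM = M_1 − M_2 = 0.014 − (11.647) = -11.634; smaller M is more luminous → Star 1.
L ratio = 10^(0.4 |ΔM|) = 10^4.653 = 45030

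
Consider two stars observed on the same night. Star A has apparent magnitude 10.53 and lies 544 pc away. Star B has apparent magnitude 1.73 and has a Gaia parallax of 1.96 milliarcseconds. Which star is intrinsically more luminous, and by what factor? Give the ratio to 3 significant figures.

Star B is more luminous, by a factor of 2910.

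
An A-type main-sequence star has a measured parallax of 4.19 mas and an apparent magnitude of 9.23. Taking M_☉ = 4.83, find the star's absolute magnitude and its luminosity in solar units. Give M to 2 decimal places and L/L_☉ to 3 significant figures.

M ≈ 2.34; L/L_☉ ≈ 9.90

d = 1/p = 1000/4.19 mas = 238.7 pc
M = m − 5 log₁₀ d + 5 = 9.23 − 5·2.3778 + 5 = 2.341
M − M_☉ = 2.341 − 4.83 = -2.489
L/L_☉ = 10^(−0.4 × -2.489) = 9.899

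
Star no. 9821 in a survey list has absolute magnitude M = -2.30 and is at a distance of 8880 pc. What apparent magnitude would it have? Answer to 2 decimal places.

m = M + 5 log₁₀ d − 5 = -2.30 + 5·3.9484 − 5 = 12.442

m ≈ 12.44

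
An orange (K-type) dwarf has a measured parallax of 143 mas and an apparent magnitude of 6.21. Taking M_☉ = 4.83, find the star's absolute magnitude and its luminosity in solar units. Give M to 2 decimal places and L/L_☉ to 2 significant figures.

M ≈ 6.99; L/L_☉ ≈ 0.14

d = 1/p = 1000/143 mas = 6.993 pc
M = m − 5 log₁₀ d + 5 = 6.21 − 5·0.8447 + 5 = 6.987
M − M_☉ = 6.987 − 4.83 = 2.157
L/L_☉ = 10^(−0.4 × 2.157) = 0.1372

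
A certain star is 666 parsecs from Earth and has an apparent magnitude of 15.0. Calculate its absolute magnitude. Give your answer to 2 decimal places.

M ≈ 5.88

5 log₁₀(d/10 pc) = 5 log₁₀(666.0) − 5 = 9.117
M = m − 5 log₁₀(d/10) = 15.0 − 9.117 = 5.883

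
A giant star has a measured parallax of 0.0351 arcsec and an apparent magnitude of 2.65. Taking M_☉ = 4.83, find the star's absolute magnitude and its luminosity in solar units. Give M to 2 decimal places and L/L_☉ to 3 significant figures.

d = 1/p = 1/0.0351″ = 28.49 pc
M = m − 5 log₁₀ d + 5 = 2.65 − 5·1.4547 + 5 = 0.377
M − M_☉ = 0.377 − 4.83 = -4.453
L/L_☉ = 10^(−0.4 × -4.453) = 60.45

M ≈ 0.38; L/L_☉ ≈ 60.4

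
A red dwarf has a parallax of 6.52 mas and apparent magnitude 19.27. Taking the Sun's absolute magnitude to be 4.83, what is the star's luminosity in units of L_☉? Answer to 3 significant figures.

L/L_☉ ≈ 3.94×10^-4

d = 1/p = 1000/6.52 mas = 153.4 pc
M = m − 5 log₁₀ d + 5 = 19.27 − 5·2.1858 + 5 = 13.341
M − M_☉ = 13.341 − 4.83 = 8.511
L/L_☉ = 10^(−0.4 × 8.511) = 3.940×10^-4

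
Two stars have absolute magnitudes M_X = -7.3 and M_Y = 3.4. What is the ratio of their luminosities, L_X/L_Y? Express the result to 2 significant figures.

L_X/L_Y ≈ 19000

ΔM = M_X − M_Y = -10.7
L_X/L_Y = 10^(−0.4 ΔM) = 10^4.280 = 19050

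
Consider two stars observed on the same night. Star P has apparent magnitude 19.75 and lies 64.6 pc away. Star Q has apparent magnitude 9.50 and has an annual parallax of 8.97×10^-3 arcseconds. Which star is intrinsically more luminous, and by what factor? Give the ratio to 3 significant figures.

Star P: M = m − 5 log₁₀ d + 5 = 19.75 − 5·1.8102 + 5 = 15.699
Star Q: d = 1/p = 1/8.97×10^-3″ = 111.5 pc
Star Q: M = m − 5 log₁₀ d + 5 = 9.50 − 5·2.0472 + 5 = 4.264
ΔM = M_P − M_Q = 15.699 − (4.264) = 11.435; smaller M is more luminous → Star Q.
L ratio = 10^(0.4 |ΔM|) = 10^4.574 = 37490

Star Q is more luminous, by a factor of 37500.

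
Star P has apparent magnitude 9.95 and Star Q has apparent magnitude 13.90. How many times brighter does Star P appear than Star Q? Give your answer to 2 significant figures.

Δm = 9.95 − (13.90) = -3.95
Flux ratio = 10^(−0.4 Δm) = 10^(−0.4 × -3.95) = 10^1.580 = 38.02

38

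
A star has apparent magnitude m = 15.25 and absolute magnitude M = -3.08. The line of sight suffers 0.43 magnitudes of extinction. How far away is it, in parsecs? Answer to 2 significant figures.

m − M = 5 log₁₀(d/10 pc) + A  ⇒  15.25 − (-3.08) − 0.43 = 5 log₁₀(d/10)
17.900 = 5 log₁₀(d/10)
log₁₀ d = (m − M − A)/5 + 1 = 4.5800
d = 10^4.5800 = 38020 pc

d ≈ 38000 pc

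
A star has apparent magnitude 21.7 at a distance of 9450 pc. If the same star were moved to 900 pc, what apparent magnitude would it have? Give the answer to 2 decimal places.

Flux ∝ 1/d², so Δm = 5 log₁₀(d₂/d₁) = 5 log₁₀(900/9450) = -5.106
m₂ = m₁ + Δm = 21.7 + (-5.106) = 16.594

m ≈ 16.59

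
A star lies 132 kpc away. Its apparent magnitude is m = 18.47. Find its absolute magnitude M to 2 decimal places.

d = 132 kpc = 132000 pc
5 log₁₀(d/10 pc) = 5 log₁₀(132000) − 5 = 20.603
M = m − 5 log₁₀(d/10) = 18.47 − 20.603 = -2.133

M ≈ -2.13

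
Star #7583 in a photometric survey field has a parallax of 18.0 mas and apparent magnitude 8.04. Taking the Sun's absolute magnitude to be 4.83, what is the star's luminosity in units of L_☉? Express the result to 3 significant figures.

d = 1/p = 1000/18.0 mas = 55.56 pc
M = m − 5 log₁₀ d + 5 = 8.04 − 5·1.7447 + 5 = 4.316
M − M_☉ = 4.316 − 4.83 = -0.514
L/L_☉ = 10^(−0.4 × -0.514) = 1.605

L/L_☉ ≈ 1.60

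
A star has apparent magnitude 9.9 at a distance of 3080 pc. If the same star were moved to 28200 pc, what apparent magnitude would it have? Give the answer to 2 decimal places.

Flux ∝ 1/d², so Δm = 5 log₁₀(d₂/d₁) = 5 log₁₀(28200/3080) = 4.808
m₂ = m₁ + Δm = 9.9 + (4.808) = 14.708

m ≈ 14.71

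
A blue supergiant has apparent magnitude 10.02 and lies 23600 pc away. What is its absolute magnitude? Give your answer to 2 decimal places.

M ≈ -6.84

5 log₁₀(d/10 pc) = 5 log₁₀(23600) − 5 = 16.865
M = m − 5 log₁₀(d/10) = 10.02 − 16.865 = -6.845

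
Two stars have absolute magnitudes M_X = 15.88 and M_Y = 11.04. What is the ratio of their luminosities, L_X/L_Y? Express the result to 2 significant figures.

ΔM = M_X − M_Y = 4.84
L_X/L_Y = 10^(−0.4 ΔM) = 10^-1.936 = 0.01159

L_X/L_Y ≈ 0.012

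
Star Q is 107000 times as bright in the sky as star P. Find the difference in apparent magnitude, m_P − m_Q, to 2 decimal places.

m_P − m_Q ≈ 12.57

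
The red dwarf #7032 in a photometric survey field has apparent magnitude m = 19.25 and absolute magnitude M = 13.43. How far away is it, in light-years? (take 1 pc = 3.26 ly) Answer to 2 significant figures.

μ = m − M = 5.820
m − M = 5 log₁₀ d − 5
log₁₀ d = (m − M)/5 + 1 = 2.1640
d = 10^2.1640 = 145.9 pc
= 475.6 ly

d ≈ 480 ly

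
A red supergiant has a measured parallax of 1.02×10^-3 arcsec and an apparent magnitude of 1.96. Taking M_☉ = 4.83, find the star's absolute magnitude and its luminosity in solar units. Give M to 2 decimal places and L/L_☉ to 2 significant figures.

d = 1/p = 1/1.02×10^-3″ = 980.4 pc
M = m − 5 log₁₀ d + 5 = 1.96 − 5·2.9914 + 5 = -7.997
M − M_☉ = -7.997 − 4.83 = -12.827
L/L_☉ = 10^(−0.4 × -12.827) = 135100

M ≈ -8.00; L/L_☉ ≈ 140000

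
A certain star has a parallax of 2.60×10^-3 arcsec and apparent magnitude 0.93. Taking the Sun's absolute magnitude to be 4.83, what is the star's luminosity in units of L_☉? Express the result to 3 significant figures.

L/L_☉ ≈ 53700

d = 1/p = 1/2.60×10^-3″ = 384.6 pc
M = m − 5 log₁₀ d + 5 = 0.93 − 5·2.5850 + 5 = -6.995
M − M_☉ = -6.995 − 4.83 = -11.825
L/L_☉ = 10^(−0.4 × -11.825) = 53710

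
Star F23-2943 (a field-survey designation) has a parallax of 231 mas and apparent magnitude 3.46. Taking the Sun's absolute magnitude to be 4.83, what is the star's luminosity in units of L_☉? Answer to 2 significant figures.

L/L_☉ ≈ 0.66

d = 1/p = 1000/231 mas = 4.329 pc
M = m − 5 log₁₀ d + 5 = 3.46 − 5·0.6364 + 5 = 5.278
M − M_☉ = 5.278 − 4.83 = 0.448
L/L_☉ = 10^(−0.4 × 0.448) = 0.6619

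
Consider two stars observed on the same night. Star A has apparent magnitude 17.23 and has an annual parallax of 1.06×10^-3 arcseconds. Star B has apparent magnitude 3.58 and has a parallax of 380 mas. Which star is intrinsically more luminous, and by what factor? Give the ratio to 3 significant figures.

Star A: d = 1/p = 1/1.06×10^-3″ = 943.4 pc
Star A: M = m − 5 log₁₀ d + 5 = 17.23 − 5·2.9747 + 5 = 7.357
Star B: p = 380 mas = 0.380″ → d = 1/p = 2.632 pc
Star B: M = m − 5 log₁₀ d + 5 = 3.58 − 5·0.4202 + 5 = 6.479
ΔM = M_A − M_B = 7.357 − (6.479) = 0.878; smaller M is more luminous → Star B.
L ratio = 10^(0.4 |ΔM|) = 10^0.351 = 2.244

Star B is more luminous, by a factor of 2.24.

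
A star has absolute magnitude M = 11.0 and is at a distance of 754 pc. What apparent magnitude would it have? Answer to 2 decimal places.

m ≈ 20.39

m = M + 5 log₁₀ d − 5 = 11.0 + 5·2.8774 − 5 = 20.387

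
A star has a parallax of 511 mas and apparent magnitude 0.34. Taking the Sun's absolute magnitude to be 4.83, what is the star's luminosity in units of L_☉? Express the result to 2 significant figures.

L/L_☉ ≈ 2.4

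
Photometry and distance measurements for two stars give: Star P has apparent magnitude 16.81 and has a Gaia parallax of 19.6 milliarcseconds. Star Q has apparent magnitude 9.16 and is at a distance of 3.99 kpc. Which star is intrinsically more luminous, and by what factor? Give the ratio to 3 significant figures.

Star P: p = 19.6 mas = 0.0196″ → d = 1/p = 51.02 pc
Star P: M = m − 5 log₁₀ d + 5 = 16.81 − 5·1.7077 + 5 = 13.271
Star Q: d = 3.99 kpc = 3990 pc
Star Q: M = m − 5 log₁₀ d + 5 = 9.16 − 5·3.6010 + 5 = -3.845
ΔM = M_P − M_Q = 13.271 − (-3.845) = 17.116; smaller M is more luminous → Star Q.
L ratio = 10^(0.4 |ΔM|) = 10^6.846 = 7.022×10^6

Star Q is more luminous, by a factor of 7.02×10^6.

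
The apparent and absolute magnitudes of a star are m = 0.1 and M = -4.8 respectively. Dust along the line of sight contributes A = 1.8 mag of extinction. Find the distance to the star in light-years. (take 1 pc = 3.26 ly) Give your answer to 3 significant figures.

d ≈ 136 ly

m − M = 5 log₁₀(d/10 pc) + A  ⇒  0.1 − (-4.8) − 1.8 = 5 log₁₀(d/10)
3.100 = 5 log₁₀(d/10)
log₁₀ d = (m − M − A)/5 + 1 = 1.6200
d = 10^1.6200 = 41.69 pc
= 135.9 ly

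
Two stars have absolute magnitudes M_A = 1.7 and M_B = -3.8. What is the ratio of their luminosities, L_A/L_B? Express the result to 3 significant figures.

ΔM = M_A − M_B = 5.5
L_A/L_B = 10^(−0.4 ΔM) = 10^-2.200 = 6.310×10^-3

L_A/L_B ≈ 6.31×10^-3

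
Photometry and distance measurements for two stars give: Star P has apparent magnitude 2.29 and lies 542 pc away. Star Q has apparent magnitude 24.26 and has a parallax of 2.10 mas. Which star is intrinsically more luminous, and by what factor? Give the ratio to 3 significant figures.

Star P is more luminous, by a factor of 7.95×10^8.

Star P: M = m − 5 log₁₀ d + 5 = 2.29 − 5·2.7340 + 5 = -6.380
Star Q: p = 2.10 mas = 2.10×10^-3″ → d = 1/p = 476.2 pc
Star Q: M = m − 5 log₁₀ d + 5 = 24.26 − 5·2.6778 + 5 = 15.871
ΔM = M_P − M_Q = -6.380 − (15.871) = -22.251; smaller M is more luminous → Star P.
L ratio = 10^(0.4 |ΔM|) = 10^8.900 = 7.951×10^8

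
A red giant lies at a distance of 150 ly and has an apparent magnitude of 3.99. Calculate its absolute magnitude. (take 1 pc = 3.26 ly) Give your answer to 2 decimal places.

d = 150 ly / 3.26 = 46.01 pc
5 log₁₀(d/10 pc) = 5 log₁₀(46.01) − 5 = 3.314
M = m − 5 log₁₀(d/10) = 3.99 − 3.314 = 0.676

M ≈ 0.68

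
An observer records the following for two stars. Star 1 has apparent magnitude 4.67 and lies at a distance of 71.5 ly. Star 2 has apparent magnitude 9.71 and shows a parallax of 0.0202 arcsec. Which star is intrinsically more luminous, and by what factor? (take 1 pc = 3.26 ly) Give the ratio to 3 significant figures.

Star 1 is more luminous, by a factor of 20.4.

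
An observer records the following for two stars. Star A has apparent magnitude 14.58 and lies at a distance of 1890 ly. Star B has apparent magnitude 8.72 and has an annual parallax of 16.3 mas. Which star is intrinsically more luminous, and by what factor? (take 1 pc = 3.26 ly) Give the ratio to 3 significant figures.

Star A: d = 1890 ly / 3.26 = 579.8 pc
Star A: M = m − 5 log₁₀ d + 5 = 14.58 − 5·2.7632 + 5 = 5.764
Star B: p = 16.3 mas = 0.0163″ → d = 1/p = 61.35 pc
Star B: M = m − 5 log₁₀ d + 5 = 8.72 − 5·1.7878 + 5 = 4.781
ΔM = M_A − M_B = 5.764 − (4.781) = 0.983; smaller M is more luminous → Star B.
L ratio = 10^(0.4 |ΔM|) = 10^0.393 = 2.473

Star B is more luminous, by a factor of 2.47.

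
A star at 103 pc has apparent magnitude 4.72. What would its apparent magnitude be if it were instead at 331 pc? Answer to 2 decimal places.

m ≈ 7.25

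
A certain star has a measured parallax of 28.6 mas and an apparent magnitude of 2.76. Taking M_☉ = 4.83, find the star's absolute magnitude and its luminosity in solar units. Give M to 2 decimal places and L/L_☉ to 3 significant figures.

M ≈ 0.04; L/L_☉ ≈ 82.3

d = 1/p = 1000/28.6 mas = 34.97 pc
M = m − 5 log₁₀ d + 5 = 2.76 − 5·1.5436 + 5 = 0.042
M − M_☉ = 0.042 − 4.83 = -4.788
L/L_☉ = 10^(−0.4 × -4.788) = 82.28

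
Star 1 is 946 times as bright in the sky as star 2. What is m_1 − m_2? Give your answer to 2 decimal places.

Pogson: Δm = −2.5 log₁₀(ratio) = −2.5 log₁₀(946) = −2.5 × 2.9759 = -7.440
Star 1 is brighter, so it has the smaller magnitude: the difference is negative.

m_1 − m_2 ≈ -7.44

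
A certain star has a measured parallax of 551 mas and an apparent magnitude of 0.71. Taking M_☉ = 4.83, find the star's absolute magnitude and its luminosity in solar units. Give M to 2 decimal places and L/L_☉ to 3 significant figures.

M ≈ 4.42; L/L_☉ ≈ 1.46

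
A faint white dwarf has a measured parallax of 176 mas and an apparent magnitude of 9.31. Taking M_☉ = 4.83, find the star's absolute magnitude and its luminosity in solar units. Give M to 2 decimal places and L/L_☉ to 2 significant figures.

d = 1/p = 1000/176 mas = 5.682 pc
M = m − 5 log₁₀ d + 5 = 9.31 − 5·0.7545 + 5 = 10.538
M − M_☉ = 10.538 − 4.83 = 5.708
L/L_☉ = 10^(−0.4 × 5.708) = 5.212×10^-3

M ≈ 10.54; L/L_☉ ≈ 5.2×10^-3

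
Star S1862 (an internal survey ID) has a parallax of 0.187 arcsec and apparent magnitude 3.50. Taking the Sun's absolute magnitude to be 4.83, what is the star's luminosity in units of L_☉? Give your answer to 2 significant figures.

L/L_☉ ≈ 0.97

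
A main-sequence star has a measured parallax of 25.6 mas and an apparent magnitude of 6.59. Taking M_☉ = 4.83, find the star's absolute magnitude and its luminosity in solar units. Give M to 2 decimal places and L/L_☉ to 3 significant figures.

d = 1/p = 1000/25.6 mas = 39.06 pc
M = m − 5 log₁₀ d + 5 = 6.59 − 5·1.5918 + 5 = 3.631
M − M_☉ = 3.631 − 4.83 = -1.199
L/L_☉ = 10^(−0.4 × -1.199) = 3.017

M ≈ 3.63; L/L_☉ ≈ 3.02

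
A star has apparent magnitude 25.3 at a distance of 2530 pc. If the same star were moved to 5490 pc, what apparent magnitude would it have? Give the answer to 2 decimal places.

m ≈ 26.98

Flux ∝ 1/d², so Δm = 5 log₁₀(d₂/d₁) = 5 log₁₀(5490/2530) = 1.682
m₂ = m₁ + Δm = 25.3 + (1.682) = 26.982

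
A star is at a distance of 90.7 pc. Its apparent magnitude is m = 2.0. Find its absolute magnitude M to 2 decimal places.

M ≈ -2.79

5 log₁₀(d/10 pc) = 5 log₁₀(90.70) − 5 = 4.788
M = m − 5 log₁₀(d/10) = 2.0 − 4.788 = -2.788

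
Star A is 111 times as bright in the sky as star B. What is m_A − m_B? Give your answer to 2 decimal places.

Pogson: Δm = −2.5 log₁₀(ratio) = −2.5 log₁₀(111) = −2.5 × 2.0453 = -5.113
Star A is brighter, so it has the smaller magnitude: the difference is negative.

m_A − m_B ≈ -5.11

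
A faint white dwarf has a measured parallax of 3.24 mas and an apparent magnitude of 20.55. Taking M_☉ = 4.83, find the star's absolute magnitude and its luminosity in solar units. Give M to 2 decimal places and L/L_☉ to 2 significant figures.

M ≈ 13.10; L/L_☉ ≈ 4.9×10^-4

d = 1/p = 1000/3.24 mas = 308.6 pc
M = m − 5 log₁₀ d + 5 = 20.55 − 5·2.4895 + 5 = 13.103
M − M_☉ = 13.103 − 4.83 = 8.273
L/L_☉ = 10^(−0.4 × 8.273) = 4.908×10^-4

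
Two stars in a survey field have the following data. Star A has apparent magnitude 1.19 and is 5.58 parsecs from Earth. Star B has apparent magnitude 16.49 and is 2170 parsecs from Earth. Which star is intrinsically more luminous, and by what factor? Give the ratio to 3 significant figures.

Star A is more luminous, by a factor of 8.72.

Star A: M = m − 5 log₁₀ d + 5 = 1.19 − 5·0.7466 + 5 = 2.457
Star B: M = m − 5 log₁₀ d + 5 = 16.49 − 5·3.3365 + 5 = 4.808
ΔM = M_A − M_B = 2.457 − (4.808) = -2.351; smaller M is more luminous → Star A.
L ratio = 10^(0.4 |ΔM|) = 10^0.940 = 8.717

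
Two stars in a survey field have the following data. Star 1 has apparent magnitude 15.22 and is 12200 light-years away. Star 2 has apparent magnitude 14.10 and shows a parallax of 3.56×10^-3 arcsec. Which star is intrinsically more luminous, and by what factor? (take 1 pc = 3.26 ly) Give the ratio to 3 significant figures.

Star 1 is more luminous, by a factor of 63.3.

Star 1: d = 12200 ly / 3.26 = 3742 pc
Star 1: M = m − 5 log₁₀ d + 5 = 15.22 − 5·3.5731 + 5 = 2.354
Star 2: d = 1/p = 1/3.56×10^-3″ = 280.9 pc
Star 2: M = m − 5 log₁₀ d + 5 = 14.10 − 5·2.4486 + 5 = 6.857
ΔM = M_1 − M_2 = 2.354 − (6.857) = -4.503; smaller M is more luminous → Star 1.
L ratio = 10^(0.4 |ΔM|) = 10^1.801 = 63.27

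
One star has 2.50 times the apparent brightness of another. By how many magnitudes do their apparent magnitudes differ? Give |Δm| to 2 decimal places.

|Δm| ≈ 0.99

Pogson: Δm = −2.5 log₁₀(ratio) = −2.5 log₁₀(2.50) = −2.5 × 0.3979 = -0.995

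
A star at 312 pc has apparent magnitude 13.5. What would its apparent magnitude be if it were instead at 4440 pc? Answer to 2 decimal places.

m ≈ 19.27

Flux ∝ 1/d², so Δm = 5 log₁₀(d₂/d₁) = 5 log₁₀(4440/312) = 5.766
m₂ = m₁ + Δm = 13.5 + (5.766) = 19.266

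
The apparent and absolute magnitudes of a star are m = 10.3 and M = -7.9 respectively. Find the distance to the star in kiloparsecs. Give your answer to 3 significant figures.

μ = m − M = 18.200
m − M = 5 log₁₀ d − 5
log₁₀ d = (m − M)/5 + 1 = 4.6400
d = 10^4.6400 = 43650 pc
= 43.65 kpc

d ≈ 43.7 kpc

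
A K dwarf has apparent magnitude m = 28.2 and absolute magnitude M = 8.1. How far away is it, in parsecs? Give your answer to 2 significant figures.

μ = m − M = 20.100
m − M = 5 log₁₀ d − 5
log₁₀ d = (m − M)/5 + 1 = 5.0200
d = 10^5.0200 = 104700 pc

d ≈ 100000 pc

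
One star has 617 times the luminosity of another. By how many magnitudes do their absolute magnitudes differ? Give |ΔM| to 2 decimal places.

|ΔM| ≈ 6.98

Pogson: ΔM = −2.5 log₁₀(ratio) = −2.5 log₁₀(617) = −2.5 × 2.7903 = -6.976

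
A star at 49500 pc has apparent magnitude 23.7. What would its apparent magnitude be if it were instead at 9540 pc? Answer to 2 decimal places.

m ≈ 20.12

Flux ∝ 1/d², so Δm = 5 log₁₀(d₂/d₁) = 5 log₁₀(9540/49500) = -3.575
m₂ = m₁ + Δm = 23.7 + (-3.575) = 20.125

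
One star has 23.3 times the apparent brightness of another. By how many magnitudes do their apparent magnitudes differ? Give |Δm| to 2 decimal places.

|Δm| ≈ 3.42

Pogson: Δm = −2.5 log₁₀(ratio) = −2.5 log₁₀(23.3) = −2.5 × 1.3674 = -3.418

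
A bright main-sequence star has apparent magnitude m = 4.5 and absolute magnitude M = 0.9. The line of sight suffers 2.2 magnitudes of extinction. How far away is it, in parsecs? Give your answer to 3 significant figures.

d ≈ 19.1 pc

m − M = 5 log₁₀(d/10 pc) + A  ⇒  4.5 − (0.9) − 2.2 = 5 log₁₀(d/10)
1.400 = 5 log₁₀(d/10)
log₁₀ d = (m − M − A)/5 + 1 = 1.2800
d = 10^1.2800 = 19.05 pc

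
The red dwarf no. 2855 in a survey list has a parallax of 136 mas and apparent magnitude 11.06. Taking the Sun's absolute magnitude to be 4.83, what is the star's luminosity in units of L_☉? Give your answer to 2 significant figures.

L/L_☉ ≈ 1.7×10^-3

d = 1/p = 1000/136 mas = 7.353 pc
M = m − 5 log₁₀ d + 5 = 11.06 − 5·0.8665 + 5 = 11.728
M − M_☉ = 11.728 − 4.83 = 6.898
L/L_☉ = 10^(−0.4 × 6.898) = 1.741×10^-3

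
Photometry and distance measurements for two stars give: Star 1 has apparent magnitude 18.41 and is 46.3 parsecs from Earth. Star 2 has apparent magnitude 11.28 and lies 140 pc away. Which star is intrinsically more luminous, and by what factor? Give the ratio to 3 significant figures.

Star 1: M = m − 5 log₁₀ d + 5 = 18.41 − 5·1.6656 + 5 = 15.082
Star 2: M = m − 5 log₁₀ d + 5 = 11.28 − 5·2.1461 + 5 = 5.549
ΔM = M_1 − M_2 = 15.082 − (5.549) = 9.533; smaller M is more luminous → Star 2.
L ratio = 10^(0.4 |ΔM|) = 10^3.813 = 6503

Star 2 is more luminous, by a factor of 6500.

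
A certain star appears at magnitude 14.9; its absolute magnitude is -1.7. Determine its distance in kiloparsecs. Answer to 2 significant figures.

μ = m − M = 16.600
m − M = 5 log₁₀ d − 5
log₁₀ d = (m − M)/5 + 1 = 4.3200
d = 10^4.3200 = 20890 pc
= 20.89 kpc

d ≈ 21 kpc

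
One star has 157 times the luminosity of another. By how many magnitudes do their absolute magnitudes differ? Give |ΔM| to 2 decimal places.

|ΔM| ≈ 5.49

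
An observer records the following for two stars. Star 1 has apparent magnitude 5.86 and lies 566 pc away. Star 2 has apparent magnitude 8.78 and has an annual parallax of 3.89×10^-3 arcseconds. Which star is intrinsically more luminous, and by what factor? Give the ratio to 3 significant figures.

Star 1: M = m − 5 log₁₀ d + 5 = 5.86 − 5·2.7528 + 5 = -2.904
Star 2: d = 1/p = 1/3.89×10^-3″ = 257.1 pc
Star 2: M = m − 5 log₁₀ d + 5 = 8.78 − 5·2.4101 + 5 = 1.730
ΔM = M_1 − M_2 = -2.904 − (1.730) = -4.634; smaller M is more luminous → Star 1.
L ratio = 10^(0.4 |ΔM|) = 10^1.854 = 71.37

Star 1 is more luminous, by a factor of 71.4.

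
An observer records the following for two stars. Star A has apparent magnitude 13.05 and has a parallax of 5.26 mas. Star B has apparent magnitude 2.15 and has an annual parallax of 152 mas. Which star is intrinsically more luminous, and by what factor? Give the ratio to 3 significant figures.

Star B is more luminous, by a factor of 27.4.

Star A: p = 5.26 mas = 5.26×10^-3″ → d = 1/p = 190.1 pc
Star A: M = m − 5 log₁₀ d + 5 = 13.05 − 5·2.2790 + 5 = 6.655
Star B: p = 152 mas = 0.152″ → d = 1/p = 6.579 pc
Star B: M = m − 5 log₁₀ d + 5 = 2.15 − 5·0.8182 + 5 = 3.059
ΔM = M_A − M_B = 6.655 − (3.059) = 3.596; smaller M is more luminous → Star B.
L ratio = 10^(0.4 |ΔM|) = 10^1.438 = 27.43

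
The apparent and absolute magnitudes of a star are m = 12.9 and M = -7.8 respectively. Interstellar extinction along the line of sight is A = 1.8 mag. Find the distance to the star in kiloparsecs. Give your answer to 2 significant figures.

m − M = 5 log₁₀(d/10 pc) + A  ⇒  12.9 − (-7.8) − 1.8 = 5 log₁₀(d/10)
18.900 = 5 log₁₀(d/10)
log₁₀ d = (m − M − A)/5 + 1 = 4.7800
d = 10^4.7800 = 60260 pc
= 60.26 kpc

d ≈ 60 kpc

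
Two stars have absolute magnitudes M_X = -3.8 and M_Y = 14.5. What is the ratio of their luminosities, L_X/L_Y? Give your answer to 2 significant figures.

ΔM = M_X − M_Y = -18.3
L_X/L_Y = 10^(−0.4 ΔM) = 10^7.320 = 2.089×10^7

L_X/L_Y ≈ 2.1×10^7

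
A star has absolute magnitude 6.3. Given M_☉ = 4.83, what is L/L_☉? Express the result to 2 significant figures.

L/L_☉ ≈ 0.26

M − M_☉ = 6.3 − 4.83 = 1.470
L/L_☉ = 10^(−0.4 (M − M_☉)) = 10^-0.588 = 0.2582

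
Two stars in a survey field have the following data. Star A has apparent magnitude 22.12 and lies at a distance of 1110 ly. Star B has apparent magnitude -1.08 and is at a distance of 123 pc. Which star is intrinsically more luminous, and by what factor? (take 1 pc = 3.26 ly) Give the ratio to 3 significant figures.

Star B is more luminous, by a factor of 2.49×10^8.

Star A: d = 1110 ly / 3.26 = 340.5 pc
Star A: M = m − 5 log₁₀ d + 5 = 22.12 − 5·2.5321 + 5 = 14.459
Star B: M = m − 5 log₁₀ d + 5 = -1.08 − 5·2.0899 + 5 = -6.530
ΔM = M_A − M_B = 14.459 − (-6.530) = 20.989; smaller M is more luminous → Star B.
L ratio = 10^(0.4 |ΔM|) = 10^8.396 = 2.487×10^8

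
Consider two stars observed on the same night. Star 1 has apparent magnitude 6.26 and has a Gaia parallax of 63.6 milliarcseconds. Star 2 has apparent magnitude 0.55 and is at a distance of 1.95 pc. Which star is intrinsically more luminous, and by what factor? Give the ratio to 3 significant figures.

Star 2 is more luminous, by a factor of 2.96.

Star 1: p = 63.6 mas = 0.0636″ → d = 1/p = 15.72 pc
Star 1: M = m − 5 log₁₀ d + 5 = 6.26 − 5·1.1965 + 5 = 5.277
Star 2: M = m − 5 log₁₀ d + 5 = 0.55 − 5·0.2900 + 5 = 4.100
ΔM = M_1 − M_2 = 5.277 − (4.100) = 1.177; smaller M is more luminous → Star 2.
L ratio = 10^(0.4 |ΔM|) = 10^0.471 = 2.958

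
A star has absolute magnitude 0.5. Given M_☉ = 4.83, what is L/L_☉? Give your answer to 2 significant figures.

L/L_☉ ≈ 54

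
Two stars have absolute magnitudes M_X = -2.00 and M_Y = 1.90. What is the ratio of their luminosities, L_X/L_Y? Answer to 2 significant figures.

L_X/L_Y ≈ 36

ΔM = M_X − M_Y = -3.90
L_X/L_Y = 10^(−0.4 ΔM) = 10^1.560 = 36.31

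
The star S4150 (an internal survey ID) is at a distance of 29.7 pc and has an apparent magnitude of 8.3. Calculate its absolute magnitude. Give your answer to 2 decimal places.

5 log₁₀(d/10 pc) = 5 log₁₀(29.70) − 5 = 2.364
M = m − 5 log₁₀(d/10) = 8.3 − 2.364 = 5.936

M ≈ 5.94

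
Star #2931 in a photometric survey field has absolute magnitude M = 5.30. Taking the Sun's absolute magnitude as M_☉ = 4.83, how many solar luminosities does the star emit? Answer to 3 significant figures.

L/L_☉ ≈ 0.649

M − M_☉ = 5.30 − 4.83 = 0.470
L/L_☉ = 10^(−0.4 (M − M_☉)) = 10^-0.188 = 0.6486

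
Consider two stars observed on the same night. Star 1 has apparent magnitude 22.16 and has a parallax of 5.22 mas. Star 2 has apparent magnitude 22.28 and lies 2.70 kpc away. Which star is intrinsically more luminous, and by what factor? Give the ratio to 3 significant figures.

Star 1: p = 5.22 mas = 5.22×10^-3″ → d = 1/p = 191.6 pc
Star 1: M = m − 5 log₁₀ d + 5 = 22.16 − 5·2.2823 + 5 = 15.748
Star 2: d = 2.70 kpc = 2700 pc
Star 2: M = m − 5 log₁₀ d + 5 = 22.28 − 5·3.4314 + 5 = 10.123
ΔM = M_1 − M_2 = 15.748 − (10.123) = 5.625; smaller M is more luminous → Star 2.
L ratio = 10^(0.4 |ΔM|) = 10^2.250 = 177.9

Star 2 is more luminous, by a factor of 178.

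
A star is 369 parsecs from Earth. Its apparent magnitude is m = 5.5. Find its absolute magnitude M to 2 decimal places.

M ≈ -2.34

5 log₁₀(d/10 pc) = 5 log₁₀(369.0) − 5 = 7.835
M = m − 5 log₁₀(d/10) = 5.5 − 7.835 = -2.335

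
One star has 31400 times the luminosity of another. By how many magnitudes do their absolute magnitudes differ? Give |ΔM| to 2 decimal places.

|ΔM| ≈ 11.24

Pogson: ΔM = −2.5 log₁₀(ratio) = −2.5 log₁₀(31400) = −2.5 × 4.4969 = -11.242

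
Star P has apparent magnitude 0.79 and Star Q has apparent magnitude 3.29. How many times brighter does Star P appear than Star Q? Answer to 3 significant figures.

10.0

Δm = 0.79 − (3.29) = -2.50
Flux ratio = 10^(−0.4 Δm) = 10^(−0.4 × -2.50) = 10^1.000 = 10.00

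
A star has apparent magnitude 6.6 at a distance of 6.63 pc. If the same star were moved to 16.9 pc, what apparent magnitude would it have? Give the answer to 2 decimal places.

m ≈ 8.63

Flux ∝ 1/d², so Δm = 5 log₁₀(d₂/d₁) = 5 log₁₀(16.9/6.63) = 2.032
m₂ = m₁ + Δm = 6.6 + (2.032) = 8.632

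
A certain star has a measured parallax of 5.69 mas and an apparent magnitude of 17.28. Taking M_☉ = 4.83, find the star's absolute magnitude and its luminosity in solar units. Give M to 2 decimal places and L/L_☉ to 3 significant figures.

M ≈ 11.06; L/L_☉ ≈ 3.23×10^-3

d = 1/p = 1000/5.69 mas = 175.7 pc
M = m − 5 log₁₀ d + 5 = 17.28 − 5·2.2449 + 5 = 11.056
M − M_☉ = 11.056 − 4.83 = 6.226
L/L_☉ = 10^(−0.4 × 6.226) = 3.234×10^-3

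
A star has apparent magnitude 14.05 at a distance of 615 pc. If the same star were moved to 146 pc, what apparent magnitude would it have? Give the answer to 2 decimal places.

Flux ∝ 1/d², so Δm = 5 log₁₀(d₂/d₁) = 5 log₁₀(146/615) = -3.123
m₂ = m₁ + Δm = 14.05 + (-3.123) = 10.927

m ≈ 10.93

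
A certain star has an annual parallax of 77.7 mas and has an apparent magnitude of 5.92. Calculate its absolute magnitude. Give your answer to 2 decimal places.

p = 77.7 mas = 0.0777″ → d = 1/p = 12.87 pc
5 log₁₀(d/10 pc) = 5 log₁₀(12.87) − 5 = 0.548
M = m − 5 log₁₀(d/10) = 5.92 − 0.548 = 5.372

M ≈ 5.37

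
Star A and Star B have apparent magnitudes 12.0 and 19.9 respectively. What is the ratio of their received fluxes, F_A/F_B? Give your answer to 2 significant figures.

Δm = 12.0 − (19.9) = -7.9
Flux ratio = 10^(−0.4 Δm) = 10^(−0.4 × -7.9) = 10^3.160 = 1445

F_A/F_B ≈ 1400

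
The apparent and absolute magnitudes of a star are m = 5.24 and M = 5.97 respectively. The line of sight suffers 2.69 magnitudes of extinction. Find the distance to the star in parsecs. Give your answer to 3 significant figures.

m − M = 5 log₁₀(d/10 pc) + A  ⇒  5.24 − (5.97) − 2.69 = 5 log₁₀(d/10)
-3.420 = 5 log₁₀(d/10)
log₁₀ d = (m − M − A)/5 + 1 = 0.3160
d = 10^0.3160 = 2.070 pc

d ≈ 2.07 pc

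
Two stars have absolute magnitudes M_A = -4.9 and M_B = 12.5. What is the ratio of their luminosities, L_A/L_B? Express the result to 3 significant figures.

ΔM = M_A − M_B = -17.4
L_A/L_B = 10^(−0.4 ΔM) = 10^6.960 = 9.120×10^6

L_A/L_B ≈ 9.12×10^6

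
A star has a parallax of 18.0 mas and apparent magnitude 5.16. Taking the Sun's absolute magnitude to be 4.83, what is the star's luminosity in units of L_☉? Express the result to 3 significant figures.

L/L_☉ ≈ 22.8

d = 1/p = 1000/18.0 mas = 55.56 pc
M = m − 5 log₁₀ d + 5 = 5.16 − 5·1.7447 + 5 = 1.436
M − M_☉ = 1.436 − 4.83 = -3.394
L/L_☉ = 10^(−0.4 × -3.394) = 22.77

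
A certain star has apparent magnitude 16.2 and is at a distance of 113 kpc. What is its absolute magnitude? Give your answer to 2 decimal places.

d = 113 kpc = 113000 pc
5 log₁₀(d/10 pc) = 5 log₁₀(113000) − 5 = 20.265
M = m − 5 log₁₀(d/10) = 16.2 − 20.265 = -4.065

M ≈ -4.07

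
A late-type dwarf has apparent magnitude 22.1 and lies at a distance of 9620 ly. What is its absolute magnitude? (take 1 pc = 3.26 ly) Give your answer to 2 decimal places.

d = 9620 ly / 3.26 = 2951 pc
5 log₁₀(d/10 pc) = 5 log₁₀(2951) − 5 = 12.350
M = m − 5 log₁₀(d/10) = 22.1 − 12.350 = 9.750

M ≈ 9.75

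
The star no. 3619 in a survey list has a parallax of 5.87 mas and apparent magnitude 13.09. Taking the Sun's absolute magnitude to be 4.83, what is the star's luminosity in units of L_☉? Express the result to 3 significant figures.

L/L_☉ ≈ 0.144

d = 1/p = 1000/5.87 mas = 170.4 pc
M = m − 5 log₁₀ d + 5 = 13.09 − 5·2.2314 + 5 = 6.933
M − M_☉ = 6.933 − 4.83 = 2.103
L/L_☉ = 10^(−0.4 × 2.103) = 0.1441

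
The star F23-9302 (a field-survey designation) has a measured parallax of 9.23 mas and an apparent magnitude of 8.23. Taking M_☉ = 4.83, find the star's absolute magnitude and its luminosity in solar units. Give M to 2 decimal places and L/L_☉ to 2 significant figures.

M ≈ 3.06; L/L_☉ ≈ 5.1

d = 1/p = 1000/9.23 mas = 108.3 pc
M = m − 5 log₁₀ d + 5 = 8.23 − 5·2.0348 + 5 = 3.056
M − M_☉ = 3.056 − 4.83 = -1.774
L/L_☉ = 10^(−0.4 × -1.774) = 5.124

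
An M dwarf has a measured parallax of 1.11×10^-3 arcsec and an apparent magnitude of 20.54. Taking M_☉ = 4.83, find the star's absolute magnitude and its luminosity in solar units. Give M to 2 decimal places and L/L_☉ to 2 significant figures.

M ≈ 10.77; L/L_☉ ≈ 4.2×10^-3

d = 1/p = 1/1.11×10^-3″ = 900.9 pc
M = m − 5 log₁₀ d + 5 = 20.54 − 5·2.9547 + 5 = 10.767
M − M_☉ = 10.767 − 4.83 = 5.937
L/L_☉ = 10^(−0.4 × 5.937) = 4.220×10^-3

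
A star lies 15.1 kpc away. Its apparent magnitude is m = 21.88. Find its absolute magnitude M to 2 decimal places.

d = 15.1 kpc = 15100 pc
5 log₁₀(d/10 pc) = 5 log₁₀(15100) − 5 = 15.895
M = m − 5 log₁₀(d/10) = 21.88 − 15.895 = 5.985

M ≈ 5.99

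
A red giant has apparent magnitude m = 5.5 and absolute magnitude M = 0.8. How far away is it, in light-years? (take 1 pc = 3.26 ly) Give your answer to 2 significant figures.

Distance modulus: m − M = 5.5 − (0.8) = 4.700
m − M = 5 log₁₀ d − 5
log₁₀ d = (m − M)/5 + 1 = 1.9400
d = 10^1.9400 = 87.10 pc
= 283.9 ly

d ≈ 280 ly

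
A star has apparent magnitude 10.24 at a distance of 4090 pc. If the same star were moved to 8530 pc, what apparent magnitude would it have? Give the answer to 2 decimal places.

m ≈ 11.84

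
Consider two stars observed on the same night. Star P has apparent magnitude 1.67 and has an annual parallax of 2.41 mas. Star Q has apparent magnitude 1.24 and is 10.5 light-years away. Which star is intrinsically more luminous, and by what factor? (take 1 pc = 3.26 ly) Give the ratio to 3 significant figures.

Star P: p = 2.41 mas = 2.41×10^-3″ → d = 1/p = 414.9 pc
Star P: M = m − 5 log₁₀ d + 5 = 1.67 − 5·2.6180 + 5 = -6.420
Star Q: d = 10.5 ly / 3.26 = 3.221 pc
Star Q: M = m − 5 log₁₀ d + 5 = 1.24 − 5·0.5080 + 5 = 3.700
ΔM = M_P − M_Q = -6.420 − (3.700) = -10.120; smaller M is more luminous → Star P.
L ratio = 10^(0.4 |ΔM|) = 10^4.048 = 11170

Star P is more luminous, by a factor of 11200.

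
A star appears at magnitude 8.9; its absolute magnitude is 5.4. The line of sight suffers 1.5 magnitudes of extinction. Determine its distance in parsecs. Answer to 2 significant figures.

m − M = 5 log₁₀(d/10 pc) + A  ⇒  8.9 − (5.4) − 1.5 = 5 log₁₀(d/10)
2.000 = 5 log₁₀(d/10)
log₁₀ d = (m − M − A)/5 + 1 = 1.4000
d = 10^1.4000 = 25.12 pc

d ≈ 25 pc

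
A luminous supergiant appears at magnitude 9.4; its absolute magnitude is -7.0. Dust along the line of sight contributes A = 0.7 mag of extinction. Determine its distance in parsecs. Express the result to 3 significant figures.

d ≈ 13800 pc

m − M = 5 log₁₀(d/10 pc) + A  ⇒  9.4 − (-7.0) − 0.7 = 5 log₁₀(d/10)
15.700 = 5 log₁₀(d/10)
log₁₀ d = (m − M − A)/5 + 1 = 4.1400
d = 10^4.1400 = 13800 pc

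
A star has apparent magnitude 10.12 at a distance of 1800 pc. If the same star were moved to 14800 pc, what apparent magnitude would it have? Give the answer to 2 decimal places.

Flux ∝ 1/d², so Δm = 5 log₁₀(d₂/d₁) = 5 log₁₀(14800/1800) = 4.575
m₂ = m₁ + Δm = 10.12 + (4.575) = 14.695

m ≈ 14.69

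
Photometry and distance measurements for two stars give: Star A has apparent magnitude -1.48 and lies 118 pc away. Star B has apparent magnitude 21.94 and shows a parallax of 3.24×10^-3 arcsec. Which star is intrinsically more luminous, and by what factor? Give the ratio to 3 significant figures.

Star A: M = m − 5 log₁₀ d + 5 = -1.48 − 5·2.0719 + 5 = -6.839
Star B: d = 1/p = 1/3.24×10^-3″ = 308.6 pc
Star B: M = m − 5 log₁₀ d + 5 = 21.94 − 5·2.4895 + 5 = 14.493
ΔM = M_A − M_B = -6.839 − (14.493) = -21.332; smaller M is more luminous → Star A.
L ratio = 10^(0.4 |ΔM|) = 10^8.533 = 3.411×10^8

Star A is more luminous, by a factor of 3.41×10^8.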